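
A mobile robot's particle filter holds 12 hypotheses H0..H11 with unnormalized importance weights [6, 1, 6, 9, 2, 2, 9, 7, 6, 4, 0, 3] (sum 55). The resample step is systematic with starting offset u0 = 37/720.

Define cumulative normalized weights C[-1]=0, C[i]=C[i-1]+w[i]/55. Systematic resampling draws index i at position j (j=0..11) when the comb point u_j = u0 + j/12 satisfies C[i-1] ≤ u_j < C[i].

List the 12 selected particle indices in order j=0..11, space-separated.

0 2 2 3 3 5 6 6 7 8 9 11

C = [6/55, 7/55, 13/55, 2/5, 24/55, 26/55, 7/11, 42/55, 48/55, 52/55, 52/55, 1]
j=0: u_0=37/720 ∈ [0, 6/55) → index 0
j=1: u_1=97/720 ∈ [7/55, 13/55) → index 2
j=2: u_2=157/720 ∈ [7/55, 13/55) → index 2
j=3: u_3=217/720 ∈ [13/55, 2/5) → index 3
j=4: u_4=277/720 ∈ [13/55, 2/5) → index 3
j=5: u_5=337/720 ∈ [24/55, 26/55) → index 5
j=6: u_6=397/720 ∈ [26/55, 7/11) → index 6
j=7: u_7=457/720 ∈ [26/55, 7/11) → index 6
j=8: u_8=517/720 ∈ [7/11, 42/55) → index 7
j=9: u_9=577/720 ∈ [42/55, 48/55) → index 8
j=10: u_10=637/720 ∈ [48/55, 52/55) → index 9
j=11: u_11=697/720 ∈ [52/55, 1) → index 11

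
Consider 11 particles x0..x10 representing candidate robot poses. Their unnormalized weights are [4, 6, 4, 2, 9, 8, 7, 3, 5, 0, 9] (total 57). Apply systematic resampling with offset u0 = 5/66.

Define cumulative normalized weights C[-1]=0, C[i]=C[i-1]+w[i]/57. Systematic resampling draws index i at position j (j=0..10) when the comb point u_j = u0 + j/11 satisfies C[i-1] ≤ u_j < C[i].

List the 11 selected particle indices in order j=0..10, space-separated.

C = [4/57, 10/57, 14/57, 16/57, 25/57, 11/19, 40/57, 43/57, 16/19, 16/19, 1]
j=0: u_0=5/66 ∈ [4/57, 10/57) → index 1
j=1: u_1=1/6 ∈ [4/57, 10/57) → index 1
j=2: u_2=17/66 ∈ [14/57, 16/57) → index 3
j=3: u_3=23/66 ∈ [16/57, 25/57) → index 4
j=4: u_4=29/66 ∈ [25/57, 11/19) → index 5
j=5: u_5=35/66 ∈ [25/57, 11/19) → index 5
j=6: u_6=41/66 ∈ [11/19, 40/57) → index 6
j=7: u_7=47/66 ∈ [40/57, 43/57) → index 7
j=8: u_8=53/66 ∈ [43/57, 16/19) → index 8
j=9: u_9=59/66 ∈ [16/19, 1) → index 10
j=10: u_10=65/66 ∈ [16/19, 1) → index 10

1 1 3 4 5 5 6 7 8 10 10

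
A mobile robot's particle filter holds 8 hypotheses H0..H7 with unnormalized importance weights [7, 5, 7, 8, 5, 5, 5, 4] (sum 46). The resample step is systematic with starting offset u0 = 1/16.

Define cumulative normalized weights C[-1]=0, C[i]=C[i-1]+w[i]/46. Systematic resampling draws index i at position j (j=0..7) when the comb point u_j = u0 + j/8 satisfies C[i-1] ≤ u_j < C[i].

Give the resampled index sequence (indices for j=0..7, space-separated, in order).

C = [7/46, 6/23, 19/46, 27/46, 16/23, 37/46, 21/23, 1]
j=0: u_0=1/16 ∈ [0, 7/46) → index 0
j=1: u_1=3/16 ∈ [7/46, 6/23) → index 1
j=2: u_2=5/16 ∈ [6/23, 19/46) → index 2
j=3: u_3=7/16 ∈ [19/46, 27/46) → index 3
j=4: u_4=9/16 ∈ [19/46, 27/46) → index 3
j=5: u_5=11/16 ∈ [27/46, 16/23) → index 4
j=6: u_6=13/16 ∈ [37/46, 21/23) → index 6
j=7: u_7=15/16 ∈ [21/23, 1) → index 7

0 1 2 3 3 4 6 7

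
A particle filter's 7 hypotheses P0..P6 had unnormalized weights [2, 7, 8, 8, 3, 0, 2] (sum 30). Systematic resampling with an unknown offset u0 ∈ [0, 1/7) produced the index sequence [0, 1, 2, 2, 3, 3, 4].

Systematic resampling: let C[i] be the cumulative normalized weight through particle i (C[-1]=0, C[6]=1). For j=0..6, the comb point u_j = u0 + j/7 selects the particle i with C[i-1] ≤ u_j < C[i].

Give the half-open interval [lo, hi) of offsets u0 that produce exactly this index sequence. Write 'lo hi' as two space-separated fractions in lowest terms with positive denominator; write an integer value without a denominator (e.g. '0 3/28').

C = [1/15, 3/10, 17/30, 5/6, 14/15, 14/15, 1]
j=0 picked index 0: u0 ∈ [0, 1/15)
j=1 picked index 1: u0 ∈ [-8/105, 11/70)
j=2 picked index 2: u0 ∈ [1/70, 59/210)
j=3 picked index 2: u0 ∈ [-9/70, 29/210)
j=4 picked index 3: u0 ∈ [-1/210, 11/42)
j=5 picked index 3: u0 ∈ [-31/210, 5/42)
j=6 picked index 4: u0 ∈ [-1/42, 8/105)
intersection: [1/70, 1/15)

1/70 1/15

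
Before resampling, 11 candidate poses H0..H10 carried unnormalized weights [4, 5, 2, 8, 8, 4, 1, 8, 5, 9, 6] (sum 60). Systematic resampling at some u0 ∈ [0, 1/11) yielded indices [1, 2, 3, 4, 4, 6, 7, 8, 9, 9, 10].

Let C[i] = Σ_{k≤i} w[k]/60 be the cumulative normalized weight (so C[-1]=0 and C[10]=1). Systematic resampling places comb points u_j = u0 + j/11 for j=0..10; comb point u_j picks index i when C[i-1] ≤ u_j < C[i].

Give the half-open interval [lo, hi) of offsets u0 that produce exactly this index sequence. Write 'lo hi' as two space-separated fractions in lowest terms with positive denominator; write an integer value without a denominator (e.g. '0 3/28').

C = [1/15, 3/20, 11/60, 19/60, 9/20, 31/60, 8/15, 2/3, 3/4, 9/10, 1]
j=0 picked index 1: u0 ∈ [1/15, 3/20)
j=1 picked index 2: u0 ∈ [13/220, 61/660)
j=2 picked index 3: u0 ∈ [1/660, 89/660)
j=3 picked index 4: u0 ∈ [29/660, 39/220)
j=4 picked index 4: u0 ∈ [-31/660, 19/220)
j=5 picked index 6: u0 ∈ [41/660, 13/165)
j=6 picked index 7: u0 ∈ [-2/165, 4/33)
j=7 picked index 8: u0 ∈ [1/33, 5/44)
j=8 picked index 9: u0 ∈ [1/44, 19/110)
j=9 picked index 9: u0 ∈ [-3/44, 9/110)
j=10 picked index 10: u0 ∈ [-1/110, 1/11)
intersection: [1/15, 13/165)

1/15 13/165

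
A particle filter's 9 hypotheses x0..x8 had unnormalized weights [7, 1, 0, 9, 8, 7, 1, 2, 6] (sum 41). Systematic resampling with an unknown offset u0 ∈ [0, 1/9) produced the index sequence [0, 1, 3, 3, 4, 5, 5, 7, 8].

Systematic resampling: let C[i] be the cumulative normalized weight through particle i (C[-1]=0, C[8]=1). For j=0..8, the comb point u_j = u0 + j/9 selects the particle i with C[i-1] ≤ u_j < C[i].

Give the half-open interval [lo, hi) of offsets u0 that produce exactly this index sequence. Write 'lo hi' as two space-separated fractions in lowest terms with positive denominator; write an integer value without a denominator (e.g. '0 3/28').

22/369 28/369

C = [7/41, 8/41, 8/41, 17/41, 25/41, 32/41, 33/41, 35/41, 1]
j=0 picked index 0: u0 ∈ [0, 7/41)
j=1 picked index 1: u0 ∈ [22/369, 31/369)
j=2 picked index 3: u0 ∈ [-10/369, 71/369)
j=3 picked index 3: u0 ∈ [-17/123, 10/123)
j=4 picked index 4: u0 ∈ [-11/369, 61/369)
j=5 picked index 5: u0 ∈ [20/369, 83/369)
j=6 picked index 5: u0 ∈ [-7/123, 14/123)
j=7 picked index 7: u0 ∈ [10/369, 28/369)
j=8 picked index 8: u0 ∈ [-13/369, 1/9)
intersection: [22/369, 28/369)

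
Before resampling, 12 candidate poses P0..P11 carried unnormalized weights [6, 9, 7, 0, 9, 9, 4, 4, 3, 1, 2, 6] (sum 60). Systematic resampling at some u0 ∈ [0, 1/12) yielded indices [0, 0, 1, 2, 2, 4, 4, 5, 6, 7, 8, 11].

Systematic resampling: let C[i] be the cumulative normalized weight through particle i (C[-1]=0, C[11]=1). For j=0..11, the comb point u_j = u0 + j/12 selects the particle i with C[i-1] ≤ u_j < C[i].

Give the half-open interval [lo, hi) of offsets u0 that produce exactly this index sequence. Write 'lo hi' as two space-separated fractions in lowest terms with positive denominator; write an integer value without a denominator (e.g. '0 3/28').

0 1/60

C = [1/10, 1/4, 11/30, 11/30, 31/60, 2/3, 11/15, 4/5, 17/20, 13/15, 9/10, 1]
j=0 picked index 0: u0 ∈ [0, 1/10)
j=1 picked index 0: u0 ∈ [-1/12, 1/60)
j=2 picked index 1: u0 ∈ [-1/15, 1/12)
j=3 picked index 2: u0 ∈ [0, 7/60)
j=4 picked index 2: u0 ∈ [-1/12, 1/30)
j=5 picked index 4: u0 ∈ [-1/20, 1/10)
j=6 picked index 4: u0 ∈ [-2/15, 1/60)
j=7 picked index 5: u0 ∈ [-1/15, 1/12)
j=8 picked index 6: u0 ∈ [0, 1/15)
j=9 picked index 7: u0 ∈ [-1/60, 1/20)
j=10 picked index 8: u0 ∈ [-1/30, 1/60)
j=11 picked index 11: u0 ∈ [-1/60, 1/12)
intersection: [0, 1/60)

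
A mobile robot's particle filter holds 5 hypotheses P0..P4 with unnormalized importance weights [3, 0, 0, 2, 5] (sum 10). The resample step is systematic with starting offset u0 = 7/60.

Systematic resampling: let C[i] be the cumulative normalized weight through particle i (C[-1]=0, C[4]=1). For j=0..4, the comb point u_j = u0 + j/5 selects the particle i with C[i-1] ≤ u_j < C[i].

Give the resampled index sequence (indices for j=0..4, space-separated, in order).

C = [3/10, 3/10, 3/10, 1/2, 1]
j=0: u_0=7/60 ∈ [0, 3/10) → index 0
j=1: u_1=19/60 ∈ [3/10, 1/2) → index 3
j=2: u_2=31/60 ∈ [1/2, 1) → index 4
j=3: u_3=43/60 ∈ [1/2, 1) → index 4
j=4: u_4=11/12 ∈ [1/2, 1) → index 4

0 3 4 4 4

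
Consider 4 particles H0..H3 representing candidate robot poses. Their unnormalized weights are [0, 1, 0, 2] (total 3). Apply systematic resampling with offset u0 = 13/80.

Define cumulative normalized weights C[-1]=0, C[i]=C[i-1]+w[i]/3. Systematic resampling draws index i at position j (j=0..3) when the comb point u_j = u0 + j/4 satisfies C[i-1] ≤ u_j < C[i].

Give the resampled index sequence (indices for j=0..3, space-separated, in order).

C = [0, 1/3, 1/3, 1]
j=0: u_0=13/80 ∈ [0, 1/3) → index 1
j=1: u_1=33/80 ∈ [1/3, 1) → index 3
j=2: u_2=53/80 ∈ [1/3, 1) → index 3
j=3: u_3=73/80 ∈ [1/3, 1) → index 3

1 3 3 3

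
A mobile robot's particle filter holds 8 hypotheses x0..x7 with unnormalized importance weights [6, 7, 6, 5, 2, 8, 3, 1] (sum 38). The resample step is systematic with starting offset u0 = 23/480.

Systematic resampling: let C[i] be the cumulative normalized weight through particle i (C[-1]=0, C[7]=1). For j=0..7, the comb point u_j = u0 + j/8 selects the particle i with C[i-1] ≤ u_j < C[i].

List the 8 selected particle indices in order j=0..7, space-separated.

0 1 1 2 3 4 5 6

C = [3/19, 13/38, 1/2, 12/19, 13/19, 17/19, 37/38, 1]
j=0: u_0=23/480 ∈ [0, 3/19) → index 0
j=1: u_1=83/480 ∈ [3/19, 13/38) → index 1
j=2: u_2=143/480 ∈ [3/19, 13/38) → index 1
j=3: u_3=203/480 ∈ [13/38, 1/2) → index 2
j=4: u_4=263/480 ∈ [1/2, 12/19) → index 3
j=5: u_5=323/480 ∈ [12/19, 13/19) → index 4
j=6: u_6=383/480 ∈ [13/19, 17/19) → index 5
j=7: u_7=443/480 ∈ [17/19, 37/38) → index 6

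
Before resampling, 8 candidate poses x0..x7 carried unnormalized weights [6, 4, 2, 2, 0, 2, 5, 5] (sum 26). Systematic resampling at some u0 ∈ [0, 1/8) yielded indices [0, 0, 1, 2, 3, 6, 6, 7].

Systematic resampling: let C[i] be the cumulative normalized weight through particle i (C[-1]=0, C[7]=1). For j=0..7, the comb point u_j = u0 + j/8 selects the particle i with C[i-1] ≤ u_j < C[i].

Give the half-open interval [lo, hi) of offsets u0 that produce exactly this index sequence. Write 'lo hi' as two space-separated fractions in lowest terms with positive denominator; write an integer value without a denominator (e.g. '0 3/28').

1/104 1/26

C = [3/13, 5/13, 6/13, 7/13, 7/13, 8/13, 21/26, 1]
j=0 picked index 0: u0 ∈ [0, 3/13)
j=1 picked index 0: u0 ∈ [-1/8, 11/104)
j=2 picked index 1: u0 ∈ [-1/52, 7/52)
j=3 picked index 2: u0 ∈ [1/104, 9/104)
j=4 picked index 3: u0 ∈ [-1/26, 1/26)
j=5 picked index 6: u0 ∈ [-1/104, 19/104)
j=6 picked index 6: u0 ∈ [-7/52, 3/52)
j=7 picked index 7: u0 ∈ [-7/104, 1/8)
intersection: [1/104, 1/26)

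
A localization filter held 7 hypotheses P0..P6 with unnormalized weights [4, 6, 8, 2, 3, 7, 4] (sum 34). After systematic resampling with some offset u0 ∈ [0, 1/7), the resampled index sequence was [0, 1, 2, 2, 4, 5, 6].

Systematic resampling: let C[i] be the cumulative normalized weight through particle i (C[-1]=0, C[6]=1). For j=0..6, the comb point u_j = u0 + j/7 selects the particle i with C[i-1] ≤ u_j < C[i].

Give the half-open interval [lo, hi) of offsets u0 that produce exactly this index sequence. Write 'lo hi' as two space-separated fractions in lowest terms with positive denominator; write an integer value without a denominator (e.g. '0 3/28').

3/119 12/119

C = [2/17, 5/17, 9/17, 10/17, 23/34, 15/17, 1]
j=0 picked index 0: u0 ∈ [0, 2/17)
j=1 picked index 1: u0 ∈ [-3/119, 18/119)
j=2 picked index 2: u0 ∈ [1/119, 29/119)
j=3 picked index 2: u0 ∈ [-16/119, 12/119)
j=4 picked index 4: u0 ∈ [2/119, 25/238)
j=5 picked index 5: u0 ∈ [-9/238, 20/119)
j=6 picked index 6: u0 ∈ [3/119, 1/7)
intersection: [3/119, 12/119)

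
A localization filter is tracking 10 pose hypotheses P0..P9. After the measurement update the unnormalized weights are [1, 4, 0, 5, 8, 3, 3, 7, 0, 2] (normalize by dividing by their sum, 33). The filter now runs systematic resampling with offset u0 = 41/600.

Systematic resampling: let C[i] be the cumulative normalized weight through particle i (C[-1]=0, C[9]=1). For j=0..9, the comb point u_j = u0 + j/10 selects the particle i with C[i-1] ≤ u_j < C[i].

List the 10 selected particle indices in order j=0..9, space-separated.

C = [1/33, 5/33, 5/33, 10/33, 6/11, 7/11, 8/11, 31/33, 31/33, 1]
j=0: u_0=41/600 ∈ [1/33, 5/33) → index 1
j=1: u_1=101/600 ∈ [5/33, 10/33) → index 3
j=2: u_2=161/600 ∈ [5/33, 10/33) → index 3
j=3: u_3=221/600 ∈ [10/33, 6/11) → index 4
j=4: u_4=281/600 ∈ [10/33, 6/11) → index 4
j=5: u_5=341/600 ∈ [6/11, 7/11) → index 5
j=6: u_6=401/600 ∈ [7/11, 8/11) → index 6
j=7: u_7=461/600 ∈ [8/11, 31/33) → index 7
j=8: u_8=521/600 ∈ [8/11, 31/33) → index 7
j=9: u_9=581/600 ∈ [31/33, 1) → index 9

1 3 3 4 4 5 6 7 7 9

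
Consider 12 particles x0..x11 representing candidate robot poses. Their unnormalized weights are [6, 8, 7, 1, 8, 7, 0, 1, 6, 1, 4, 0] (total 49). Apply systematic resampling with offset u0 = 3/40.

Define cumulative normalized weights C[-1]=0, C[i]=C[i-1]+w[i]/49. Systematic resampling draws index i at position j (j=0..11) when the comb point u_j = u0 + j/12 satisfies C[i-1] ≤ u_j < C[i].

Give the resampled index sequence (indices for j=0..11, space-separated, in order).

C = [6/49, 2/7, 3/7, 22/49, 30/49, 37/49, 37/49, 38/49, 44/49, 45/49, 1, 1]
j=0: u_0=3/40 ∈ [0, 6/49) → index 0
j=1: u_1=19/120 ∈ [6/49, 2/7) → index 1
j=2: u_2=29/120 ∈ [6/49, 2/7) → index 1
j=3: u_3=13/40 ∈ [2/7, 3/7) → index 2
j=4: u_4=49/120 ∈ [2/7, 3/7) → index 2
j=5: u_5=59/120 ∈ [22/49, 30/49) → index 4
j=6: u_6=23/40 ∈ [22/49, 30/49) → index 4
j=7: u_7=79/120 ∈ [30/49, 37/49) → index 5
j=8: u_8=89/120 ∈ [30/49, 37/49) → index 5
j=9: u_9=33/40 ∈ [38/49, 44/49) → index 8
j=10: u_10=109/120 ∈ [44/49, 45/49) → index 9
j=11: u_11=119/120 ∈ [45/49, 1) → index 10

0 1 1 2 2 4 4 5 5 8 9 10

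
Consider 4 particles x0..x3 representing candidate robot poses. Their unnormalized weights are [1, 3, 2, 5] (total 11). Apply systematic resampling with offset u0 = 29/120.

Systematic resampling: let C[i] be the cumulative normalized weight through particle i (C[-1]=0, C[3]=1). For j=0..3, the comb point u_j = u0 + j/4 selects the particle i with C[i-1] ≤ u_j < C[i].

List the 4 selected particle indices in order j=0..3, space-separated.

C = [1/11, 4/11, 6/11, 1]
j=0: u_0=29/120 ∈ [1/11, 4/11) → index 1
j=1: u_1=59/120 ∈ [4/11, 6/11) → index 2
j=2: u_2=89/120 ∈ [6/11, 1) → index 3
j=3: u_3=119/120 ∈ [6/11, 1) → index 3

1 2 3 3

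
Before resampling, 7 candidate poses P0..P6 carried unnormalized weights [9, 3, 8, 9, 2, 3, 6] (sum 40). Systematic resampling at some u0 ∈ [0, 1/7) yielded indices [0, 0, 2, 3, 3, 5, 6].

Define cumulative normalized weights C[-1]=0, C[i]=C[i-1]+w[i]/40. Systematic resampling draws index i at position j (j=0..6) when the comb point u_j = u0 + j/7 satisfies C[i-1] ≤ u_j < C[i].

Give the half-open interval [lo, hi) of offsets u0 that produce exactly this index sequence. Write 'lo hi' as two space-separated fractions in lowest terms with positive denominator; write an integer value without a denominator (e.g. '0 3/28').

1/14 23/280

C = [9/40, 3/10, 1/2, 29/40, 31/40, 17/20, 1]
j=0 picked index 0: u0 ∈ [0, 9/40)
j=1 picked index 0: u0 ∈ [-1/7, 23/280)
j=2 picked index 2: u0 ∈ [1/70, 3/14)
j=3 picked index 3: u0 ∈ [1/14, 83/280)
j=4 picked index 3: u0 ∈ [-1/14, 43/280)
j=5 picked index 5: u0 ∈ [17/280, 19/140)
j=6 picked index 6: u0 ∈ [-1/140, 1/7)
intersection: [1/14, 23/280)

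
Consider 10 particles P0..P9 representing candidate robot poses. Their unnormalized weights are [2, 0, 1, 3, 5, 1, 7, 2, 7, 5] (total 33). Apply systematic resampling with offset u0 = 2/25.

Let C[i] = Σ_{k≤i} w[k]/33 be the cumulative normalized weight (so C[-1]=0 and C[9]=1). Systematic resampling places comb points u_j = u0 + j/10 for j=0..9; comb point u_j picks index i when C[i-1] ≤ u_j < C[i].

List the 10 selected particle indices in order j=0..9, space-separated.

C = [2/33, 2/33, 1/11, 2/11, 1/3, 4/11, 19/33, 7/11, 28/33, 1]
j=0: u_0=2/25 ∈ [2/33, 1/11) → index 2
j=1: u_1=9/50 ∈ [1/11, 2/11) → index 3
j=2: u_2=7/25 ∈ [2/11, 1/3) → index 4
j=3: u_3=19/50 ∈ [4/11, 19/33) → index 6
j=4: u_4=12/25 ∈ [4/11, 19/33) → index 6
j=5: u_5=29/50 ∈ [19/33, 7/11) → index 7
j=6: u_6=17/25 ∈ [7/11, 28/33) → index 8
j=7: u_7=39/50 ∈ [7/11, 28/33) → index 8
j=8: u_8=22/25 ∈ [28/33, 1) → index 9
j=9: u_9=49/50 ∈ [28/33, 1) → index 9

2 3 4 6 6 7 8 8 9 9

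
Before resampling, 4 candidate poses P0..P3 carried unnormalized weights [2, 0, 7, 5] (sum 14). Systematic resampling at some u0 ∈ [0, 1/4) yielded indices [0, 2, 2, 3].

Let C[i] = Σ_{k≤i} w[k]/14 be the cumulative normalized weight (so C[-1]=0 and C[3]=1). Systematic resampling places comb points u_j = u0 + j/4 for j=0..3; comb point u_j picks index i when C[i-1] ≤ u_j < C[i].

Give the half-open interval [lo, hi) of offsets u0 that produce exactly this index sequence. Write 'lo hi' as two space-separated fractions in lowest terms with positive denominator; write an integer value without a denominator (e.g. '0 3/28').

0 1/7

C = [1/7, 1/7, 9/14, 1]
j=0 picked index 0: u0 ∈ [0, 1/7)
j=1 picked index 2: u0 ∈ [-3/28, 11/28)
j=2 picked index 2: u0 ∈ [-5/14, 1/7)
j=3 picked index 3: u0 ∈ [-3/28, 1/4)
intersection: [0, 1/7)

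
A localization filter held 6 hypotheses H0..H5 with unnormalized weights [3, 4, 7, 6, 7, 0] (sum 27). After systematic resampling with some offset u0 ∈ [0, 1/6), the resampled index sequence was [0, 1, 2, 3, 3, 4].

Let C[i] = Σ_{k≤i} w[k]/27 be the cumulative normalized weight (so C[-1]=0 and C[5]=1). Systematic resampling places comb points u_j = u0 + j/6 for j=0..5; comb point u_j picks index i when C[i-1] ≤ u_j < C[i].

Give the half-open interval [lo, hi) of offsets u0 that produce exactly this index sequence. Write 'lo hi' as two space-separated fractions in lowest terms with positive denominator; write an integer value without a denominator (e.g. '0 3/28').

C = [1/9, 7/27, 14/27, 20/27, 1, 1]
j=0 picked index 0: u0 ∈ [0, 1/9)
j=1 picked index 1: u0 ∈ [-1/18, 5/54)
j=2 picked index 2: u0 ∈ [-2/27, 5/27)
j=3 picked index 3: u0 ∈ [1/54, 13/54)
j=4 picked index 3: u0 ∈ [-4/27, 2/27)
j=5 picked index 4: u0 ∈ [-5/54, 1/6)
intersection: [1/54, 2/27)

1/54 2/27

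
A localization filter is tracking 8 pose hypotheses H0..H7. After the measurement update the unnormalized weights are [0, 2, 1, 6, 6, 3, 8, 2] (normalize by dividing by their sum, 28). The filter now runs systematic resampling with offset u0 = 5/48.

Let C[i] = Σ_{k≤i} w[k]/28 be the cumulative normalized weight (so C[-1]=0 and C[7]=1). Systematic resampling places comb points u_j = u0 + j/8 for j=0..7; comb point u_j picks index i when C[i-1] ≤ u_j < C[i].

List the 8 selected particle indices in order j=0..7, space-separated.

C = [0, 1/14, 3/28, 9/28, 15/28, 9/14, 13/14, 1]
j=0: u_0=5/48 ∈ [1/14, 3/28) → index 2
j=1: u_1=11/48 ∈ [3/28, 9/28) → index 3
j=2: u_2=17/48 ∈ [9/28, 15/28) → index 4
j=3: u_3=23/48 ∈ [9/28, 15/28) → index 4
j=4: u_4=29/48 ∈ [15/28, 9/14) → index 5
j=5: u_5=35/48 ∈ [9/14, 13/14) → index 6
j=6: u_6=41/48 ∈ [9/14, 13/14) → index 6
j=7: u_7=47/48 ∈ [13/14, 1) → index 7

2 3 4 4 5 6 6 7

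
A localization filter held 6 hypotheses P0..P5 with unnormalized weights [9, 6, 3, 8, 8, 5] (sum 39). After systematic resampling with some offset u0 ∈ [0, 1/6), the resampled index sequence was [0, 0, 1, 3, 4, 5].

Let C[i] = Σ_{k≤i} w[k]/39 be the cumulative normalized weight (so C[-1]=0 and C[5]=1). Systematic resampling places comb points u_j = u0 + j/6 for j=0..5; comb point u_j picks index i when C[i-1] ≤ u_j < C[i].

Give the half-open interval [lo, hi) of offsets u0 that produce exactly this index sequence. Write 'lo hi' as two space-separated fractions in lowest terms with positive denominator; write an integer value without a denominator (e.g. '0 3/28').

C = [3/13, 5/13, 6/13, 2/3, 34/39, 1]
j=0 picked index 0: u0 ∈ [0, 3/13)
j=1 picked index 0: u0 ∈ [-1/6, 5/78)
j=2 picked index 1: u0 ∈ [-4/39, 2/39)
j=3 picked index 3: u0 ∈ [-1/26, 1/6)
j=4 picked index 4: u0 ∈ [0, 8/39)
j=5 picked index 5: u0 ∈ [1/26, 1/6)
intersection: [1/26, 2/39)

1/26 2/39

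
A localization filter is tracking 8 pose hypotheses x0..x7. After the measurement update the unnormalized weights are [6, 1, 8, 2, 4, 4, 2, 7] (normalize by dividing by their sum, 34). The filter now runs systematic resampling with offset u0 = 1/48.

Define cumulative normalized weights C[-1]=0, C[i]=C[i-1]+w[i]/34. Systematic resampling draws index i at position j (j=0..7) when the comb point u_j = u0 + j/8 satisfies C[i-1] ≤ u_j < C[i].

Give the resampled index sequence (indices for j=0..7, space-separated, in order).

0 0 2 2 4 5 6 7

C = [3/17, 7/34, 15/34, 1/2, 21/34, 25/34, 27/34, 1]
j=0: u_0=1/48 ∈ [0, 3/17) → index 0
j=1: u_1=7/48 ∈ [0, 3/17) → index 0
j=2: u_2=13/48 ∈ [7/34, 15/34) → index 2
j=3: u_3=19/48 ∈ [7/34, 15/34) → index 2
j=4: u_4=25/48 ∈ [1/2, 21/34) → index 4
j=5: u_5=31/48 ∈ [21/34, 25/34) → index 5
j=6: u_6=37/48 ∈ [25/34, 27/34) → index 6
j=7: u_7=43/48 ∈ [27/34, 1) → index 7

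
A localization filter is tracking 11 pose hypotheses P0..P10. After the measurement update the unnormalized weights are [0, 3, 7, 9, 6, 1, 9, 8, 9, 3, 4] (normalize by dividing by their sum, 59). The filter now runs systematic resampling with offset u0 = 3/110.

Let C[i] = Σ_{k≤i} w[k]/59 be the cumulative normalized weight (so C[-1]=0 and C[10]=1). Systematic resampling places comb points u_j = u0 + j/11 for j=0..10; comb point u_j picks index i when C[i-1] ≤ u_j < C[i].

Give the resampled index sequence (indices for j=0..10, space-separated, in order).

C = [0, 3/59, 10/59, 19/59, 25/59, 26/59, 35/59, 43/59, 52/59, 55/59, 1]
j=0: u_0=3/110 ∈ [0, 3/59) → index 1
j=1: u_1=13/110 ∈ [3/59, 10/59) → index 2
j=2: u_2=23/110 ∈ [10/59, 19/59) → index 3
j=3: u_3=3/10 ∈ [10/59, 19/59) → index 3
j=4: u_4=43/110 ∈ [19/59, 25/59) → index 4
j=5: u_5=53/110 ∈ [26/59, 35/59) → index 6
j=6: u_6=63/110 ∈ [26/59, 35/59) → index 6
j=7: u_7=73/110 ∈ [35/59, 43/59) → index 7
j=8: u_8=83/110 ∈ [43/59, 52/59) → index 8
j=9: u_9=93/110 ∈ [43/59, 52/59) → index 8
j=10: u_10=103/110 ∈ [55/59, 1) → index 10

1 2 3 3 4 6 6 7 8 8 10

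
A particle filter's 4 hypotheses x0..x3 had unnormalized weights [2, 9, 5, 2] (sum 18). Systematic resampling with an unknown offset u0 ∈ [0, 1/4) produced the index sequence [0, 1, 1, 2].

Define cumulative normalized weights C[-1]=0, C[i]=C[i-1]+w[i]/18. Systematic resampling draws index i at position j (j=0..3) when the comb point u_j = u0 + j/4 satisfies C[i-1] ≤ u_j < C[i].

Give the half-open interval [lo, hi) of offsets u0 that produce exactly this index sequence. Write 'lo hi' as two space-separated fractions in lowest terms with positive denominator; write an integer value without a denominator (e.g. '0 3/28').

C = [1/9, 11/18, 8/9, 1]
j=0 picked index 0: u0 ∈ [0, 1/9)
j=1 picked index 1: u0 ∈ [-5/36, 13/36)
j=2 picked index 1: u0 ∈ [-7/18, 1/9)
j=3 picked index 2: u0 ∈ [-5/36, 5/36)
intersection: [0, 1/9)

0 1/9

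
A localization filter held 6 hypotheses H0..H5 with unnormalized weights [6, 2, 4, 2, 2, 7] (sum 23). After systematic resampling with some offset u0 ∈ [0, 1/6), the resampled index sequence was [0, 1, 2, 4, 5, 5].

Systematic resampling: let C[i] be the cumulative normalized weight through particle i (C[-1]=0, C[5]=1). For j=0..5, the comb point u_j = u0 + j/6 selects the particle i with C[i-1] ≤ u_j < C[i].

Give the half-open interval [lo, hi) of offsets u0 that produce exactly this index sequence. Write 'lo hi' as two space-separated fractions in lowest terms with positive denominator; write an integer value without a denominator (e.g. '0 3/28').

5/46 1/6

C = [6/23, 8/23, 12/23, 14/23, 16/23, 1]
j=0 picked index 0: u0 ∈ [0, 6/23)
j=1 picked index 1: u0 ∈ [13/138, 25/138)
j=2 picked index 2: u0 ∈ [1/69, 13/69)
j=3 picked index 4: u0 ∈ [5/46, 9/46)
j=4 picked index 5: u0 ∈ [2/69, 1/3)
j=5 picked index 5: u0 ∈ [-19/138, 1/6)
intersection: [5/46, 1/6)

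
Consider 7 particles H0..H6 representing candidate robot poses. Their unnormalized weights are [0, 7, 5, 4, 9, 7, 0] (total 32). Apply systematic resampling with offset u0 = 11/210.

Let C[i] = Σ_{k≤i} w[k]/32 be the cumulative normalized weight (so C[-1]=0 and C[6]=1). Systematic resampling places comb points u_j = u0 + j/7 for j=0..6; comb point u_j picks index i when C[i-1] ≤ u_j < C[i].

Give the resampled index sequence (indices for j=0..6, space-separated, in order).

C = [0, 7/32, 3/8, 1/2, 25/32, 1, 1]
j=0: u_0=11/210 ∈ [0, 7/32) → index 1
j=1: u_1=41/210 ∈ [0, 7/32) → index 1
j=2: u_2=71/210 ∈ [7/32, 3/8) → index 2
j=3: u_3=101/210 ∈ [3/8, 1/2) → index 3
j=4: u_4=131/210 ∈ [1/2, 25/32) → index 4
j=5: u_5=23/30 ∈ [1/2, 25/32) → index 4
j=6: u_6=191/210 ∈ [25/32, 1) → index 5

1 1 2 3 4 4 5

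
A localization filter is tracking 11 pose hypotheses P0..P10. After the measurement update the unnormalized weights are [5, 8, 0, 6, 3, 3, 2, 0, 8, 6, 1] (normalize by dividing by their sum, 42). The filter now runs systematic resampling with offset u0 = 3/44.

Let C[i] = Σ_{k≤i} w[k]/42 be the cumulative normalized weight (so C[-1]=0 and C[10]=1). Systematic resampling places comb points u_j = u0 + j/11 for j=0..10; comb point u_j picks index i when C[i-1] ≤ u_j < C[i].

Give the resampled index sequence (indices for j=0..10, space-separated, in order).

C = [5/42, 13/42, 13/42, 19/42, 11/21, 25/42, 9/14, 9/14, 5/6, 41/42, 1]
j=0: u_0=3/44 ∈ [0, 5/42) → index 0
j=1: u_1=7/44 ∈ [5/42, 13/42) → index 1
j=2: u_2=1/4 ∈ [5/42, 13/42) → index 1
j=3: u_3=15/44 ∈ [13/42, 19/42) → index 3
j=4: u_4=19/44 ∈ [13/42, 19/42) → index 3
j=5: u_5=23/44 ∈ [19/42, 11/21) → index 4
j=6: u_6=27/44 ∈ [25/42, 9/14) → index 6
j=7: u_7=31/44 ∈ [9/14, 5/6) → index 8
j=8: u_8=35/44 ∈ [9/14, 5/6) → index 8
j=9: u_9=39/44 ∈ [5/6, 41/42) → index 9
j=10: u_10=43/44 ∈ [41/42, 1) → index 10

0 1 1 3 3 4 6 8 8 9 10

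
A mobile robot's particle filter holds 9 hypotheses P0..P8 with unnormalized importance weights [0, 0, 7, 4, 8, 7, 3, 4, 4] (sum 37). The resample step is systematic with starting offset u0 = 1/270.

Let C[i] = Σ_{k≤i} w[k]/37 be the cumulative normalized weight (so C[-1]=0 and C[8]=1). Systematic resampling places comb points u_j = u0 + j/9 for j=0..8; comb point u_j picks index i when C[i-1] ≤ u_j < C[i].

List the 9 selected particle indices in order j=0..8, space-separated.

C = [0, 0, 7/37, 11/37, 19/37, 26/37, 29/37, 33/37, 1]
j=0: u_0=1/270 ∈ [0, 7/37) → index 2
j=1: u_1=31/270 ∈ [0, 7/37) → index 2
j=2: u_2=61/270 ∈ [7/37, 11/37) → index 3
j=3: u_3=91/270 ∈ [11/37, 19/37) → index 4
j=4: u_4=121/270 ∈ [11/37, 19/37) → index 4
j=5: u_5=151/270 ∈ [19/37, 26/37) → index 5
j=6: u_6=181/270 ∈ [19/37, 26/37) → index 5
j=7: u_7=211/270 ∈ [26/37, 29/37) → index 6
j=8: u_8=241/270 ∈ [33/37, 1) → index 8

2 2 3 4 4 5 5 6 8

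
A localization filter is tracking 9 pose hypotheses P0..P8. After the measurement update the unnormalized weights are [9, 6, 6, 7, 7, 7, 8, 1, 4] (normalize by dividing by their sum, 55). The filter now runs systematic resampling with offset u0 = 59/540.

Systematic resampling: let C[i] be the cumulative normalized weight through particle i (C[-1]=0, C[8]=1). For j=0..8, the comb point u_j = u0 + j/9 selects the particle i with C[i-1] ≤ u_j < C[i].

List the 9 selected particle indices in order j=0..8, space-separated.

0 1 2 3 4 5 6 6 8

C = [9/55, 3/11, 21/55, 28/55, 7/11, 42/55, 10/11, 51/55, 1]
j=0: u_0=59/540 ∈ [0, 9/55) → index 0
j=1: u_1=119/540 ∈ [9/55, 3/11) → index 1
j=2: u_2=179/540 ∈ [3/11, 21/55) → index 2
j=3: u_3=239/540 ∈ [21/55, 28/55) → index 3
j=4: u_4=299/540 ∈ [28/55, 7/11) → index 4
j=5: u_5=359/540 ∈ [7/11, 42/55) → index 5
j=6: u_6=419/540 ∈ [42/55, 10/11) → index 6
j=7: u_7=479/540 ∈ [42/55, 10/11) → index 6
j=8: u_8=539/540 ∈ [51/55, 1) → index 8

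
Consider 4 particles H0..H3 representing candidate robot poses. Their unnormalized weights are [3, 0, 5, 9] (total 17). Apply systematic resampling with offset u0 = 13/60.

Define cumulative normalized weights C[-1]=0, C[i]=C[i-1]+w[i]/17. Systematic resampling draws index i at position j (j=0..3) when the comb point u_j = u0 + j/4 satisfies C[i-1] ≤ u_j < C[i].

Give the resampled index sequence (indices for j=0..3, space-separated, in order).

2 2 3 3

C = [3/17, 3/17, 8/17, 1]
j=0: u_0=13/60 ∈ [3/17, 8/17) → index 2
j=1: u_1=7/15 ∈ [3/17, 8/17) → index 2
j=2: u_2=43/60 ∈ [8/17, 1) → index 3
j=3: u_3=29/30 ∈ [8/17, 1) → index 3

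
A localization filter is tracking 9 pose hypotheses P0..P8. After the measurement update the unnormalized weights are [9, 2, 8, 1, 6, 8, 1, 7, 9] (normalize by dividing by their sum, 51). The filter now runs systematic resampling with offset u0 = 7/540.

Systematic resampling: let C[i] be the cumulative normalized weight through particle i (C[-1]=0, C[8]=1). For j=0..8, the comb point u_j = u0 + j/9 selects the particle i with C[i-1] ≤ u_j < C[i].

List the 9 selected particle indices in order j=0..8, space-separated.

0 0 2 2 4 5 6 7 8

C = [3/17, 11/51, 19/51, 20/51, 26/51, 2/3, 35/51, 14/17, 1]
j=0: u_0=7/540 ∈ [0, 3/17) → index 0
j=1: u_1=67/540 ∈ [0, 3/17) → index 0
j=2: u_2=127/540 ∈ [11/51, 19/51) → index 2
j=3: u_3=187/540 ∈ [11/51, 19/51) → index 2
j=4: u_4=247/540 ∈ [20/51, 26/51) → index 4
j=5: u_5=307/540 ∈ [26/51, 2/3) → index 5
j=6: u_6=367/540 ∈ [2/3, 35/51) → index 6
j=7: u_7=427/540 ∈ [35/51, 14/17) → index 7
j=8: u_8=487/540 ∈ [14/17, 1) → index 8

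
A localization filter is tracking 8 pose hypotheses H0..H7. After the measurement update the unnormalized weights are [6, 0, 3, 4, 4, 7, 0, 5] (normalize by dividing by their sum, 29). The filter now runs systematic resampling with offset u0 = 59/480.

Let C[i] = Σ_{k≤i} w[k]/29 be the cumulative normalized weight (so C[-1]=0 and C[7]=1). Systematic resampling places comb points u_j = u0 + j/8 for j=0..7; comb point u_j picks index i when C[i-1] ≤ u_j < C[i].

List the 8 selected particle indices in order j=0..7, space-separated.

0 2 3 4 5 5 7 7

C = [6/29, 6/29, 9/29, 13/29, 17/29, 24/29, 24/29, 1]
j=0: u_0=59/480 ∈ [0, 6/29) → index 0
j=1: u_1=119/480 ∈ [6/29, 9/29) → index 2
j=2: u_2=179/480 ∈ [9/29, 13/29) → index 3
j=3: u_3=239/480 ∈ [13/29, 17/29) → index 4
j=4: u_4=299/480 ∈ [17/29, 24/29) → index 5
j=5: u_5=359/480 ∈ [17/29, 24/29) → index 5
j=6: u_6=419/480 ∈ [24/29, 1) → index 7
j=7: u_7=479/480 ∈ [24/29, 1) → index 7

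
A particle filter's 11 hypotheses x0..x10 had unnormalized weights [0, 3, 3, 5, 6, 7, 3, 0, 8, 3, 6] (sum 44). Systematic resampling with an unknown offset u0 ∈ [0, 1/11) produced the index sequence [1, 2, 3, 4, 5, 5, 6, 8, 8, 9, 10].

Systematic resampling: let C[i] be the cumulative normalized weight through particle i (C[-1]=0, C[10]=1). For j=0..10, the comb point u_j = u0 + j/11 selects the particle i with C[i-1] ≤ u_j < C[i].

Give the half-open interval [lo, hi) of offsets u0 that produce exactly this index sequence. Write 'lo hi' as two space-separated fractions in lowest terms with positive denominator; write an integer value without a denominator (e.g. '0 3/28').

1/44 1/22

C = [0, 3/44, 3/22, 1/4, 17/44, 6/11, 27/44, 27/44, 35/44, 19/22, 1]
j=0 picked index 1: u0 ∈ [0, 3/44)
j=1 picked index 2: u0 ∈ [-1/44, 1/22)
j=2 picked index 3: u0 ∈ [-1/22, 3/44)
j=3 picked index 4: u0 ∈ [-1/44, 5/44)
j=4 picked index 5: u0 ∈ [1/44, 2/11)
j=5 picked index 5: u0 ∈ [-3/44, 1/11)
j=6 picked index 6: u0 ∈ [0, 3/44)
j=7 picked index 8: u0 ∈ [-1/44, 7/44)
j=8 picked index 8: u0 ∈ [-5/44, 3/44)
j=9 picked index 9: u0 ∈ [-1/44, 1/22)
j=10 picked index 10: u0 ∈ [-1/22, 1/11)
intersection: [1/44, 1/22)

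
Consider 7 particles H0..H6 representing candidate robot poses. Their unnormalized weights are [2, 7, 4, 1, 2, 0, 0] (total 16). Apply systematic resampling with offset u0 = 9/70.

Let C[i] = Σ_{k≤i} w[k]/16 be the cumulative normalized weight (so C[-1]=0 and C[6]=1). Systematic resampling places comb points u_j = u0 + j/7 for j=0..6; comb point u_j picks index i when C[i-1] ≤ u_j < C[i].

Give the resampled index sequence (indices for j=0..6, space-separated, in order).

1 1 1 1 2 3 4

C = [1/8, 9/16, 13/16, 7/8, 1, 1, 1]
j=0: u_0=9/70 ∈ [1/8, 9/16) → index 1
j=1: u_1=19/70 ∈ [1/8, 9/16) → index 1
j=2: u_2=29/70 ∈ [1/8, 9/16) → index 1
j=3: u_3=39/70 ∈ [1/8, 9/16) → index 1
j=4: u_4=7/10 ∈ [9/16, 13/16) → index 2
j=5: u_5=59/70 ∈ [13/16, 7/8) → index 3
j=6: u_6=69/70 ∈ [7/8, 1) → index 4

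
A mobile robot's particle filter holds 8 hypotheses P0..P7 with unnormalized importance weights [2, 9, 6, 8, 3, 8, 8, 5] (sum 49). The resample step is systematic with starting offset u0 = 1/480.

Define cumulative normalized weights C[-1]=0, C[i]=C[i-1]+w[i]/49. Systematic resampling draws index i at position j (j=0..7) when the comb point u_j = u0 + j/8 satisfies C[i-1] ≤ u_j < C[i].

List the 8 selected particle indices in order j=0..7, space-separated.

0 1 2 3 3 5 6 6

C = [2/49, 11/49, 17/49, 25/49, 4/7, 36/49, 44/49, 1]
j=0: u_0=1/480 ∈ [0, 2/49) → index 0
j=1: u_1=61/480 ∈ [2/49, 11/49) → index 1
j=2: u_2=121/480 ∈ [11/49, 17/49) → index 2
j=3: u_3=181/480 ∈ [17/49, 25/49) → index 3
j=4: u_4=241/480 ∈ [17/49, 25/49) → index 3
j=5: u_5=301/480 ∈ [4/7, 36/49) → index 5
j=6: u_6=361/480 ∈ [36/49, 44/49) → index 6
j=7: u_7=421/480 ∈ [36/49, 44/49) → index 6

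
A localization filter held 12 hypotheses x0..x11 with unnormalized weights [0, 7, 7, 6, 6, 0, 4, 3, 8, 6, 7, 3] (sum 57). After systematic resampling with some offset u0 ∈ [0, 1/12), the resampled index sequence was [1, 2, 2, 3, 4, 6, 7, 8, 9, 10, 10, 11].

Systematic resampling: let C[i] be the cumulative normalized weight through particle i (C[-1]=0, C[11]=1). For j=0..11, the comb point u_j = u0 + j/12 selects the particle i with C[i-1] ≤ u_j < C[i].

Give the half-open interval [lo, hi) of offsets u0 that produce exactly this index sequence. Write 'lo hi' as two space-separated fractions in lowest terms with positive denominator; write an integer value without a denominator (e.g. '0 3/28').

17/228 3/38

C = [0, 7/57, 14/57, 20/57, 26/57, 26/57, 10/19, 11/19, 41/57, 47/57, 18/19, 1]
j=0 picked index 1: u0 ∈ [0, 7/57)
j=1 picked index 2: u0 ∈ [3/76, 37/228)
j=2 picked index 2: u0 ∈ [-5/114, 3/38)
j=3 picked index 3: u0 ∈ [-1/228, 23/228)
j=4 picked index 4: u0 ∈ [1/57, 7/57)
j=5 picked index 6: u0 ∈ [3/76, 25/228)
j=6 picked index 7: u0 ∈ [1/38, 3/38)
j=7 picked index 8: u0 ∈ [-1/228, 31/228)
j=8 picked index 9: u0 ∈ [1/19, 3/19)
j=9 picked index 10: u0 ∈ [17/228, 15/76)
j=10 picked index 10: u0 ∈ [-1/114, 13/114)
j=11 picked index 11: u0 ∈ [7/228, 1/12)
intersection: [17/228, 3/38)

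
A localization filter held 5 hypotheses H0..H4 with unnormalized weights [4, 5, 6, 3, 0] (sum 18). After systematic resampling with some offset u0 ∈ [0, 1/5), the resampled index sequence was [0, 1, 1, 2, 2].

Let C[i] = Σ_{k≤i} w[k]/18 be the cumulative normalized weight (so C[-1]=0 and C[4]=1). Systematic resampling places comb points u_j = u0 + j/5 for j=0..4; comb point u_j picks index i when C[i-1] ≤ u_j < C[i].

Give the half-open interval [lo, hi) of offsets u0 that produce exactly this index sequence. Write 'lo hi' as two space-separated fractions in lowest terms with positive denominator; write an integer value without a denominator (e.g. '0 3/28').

1/45 1/30

C = [2/9, 1/2, 5/6, 1, 1]
j=0 picked index 0: u0 ∈ [0, 2/9)
j=1 picked index 1: u0 ∈ [1/45, 3/10)
j=2 picked index 1: u0 ∈ [-8/45, 1/10)
j=3 picked index 2: u0 ∈ [-1/10, 7/30)
j=4 picked index 2: u0 ∈ [-3/10, 1/30)
intersection: [1/45, 1/30)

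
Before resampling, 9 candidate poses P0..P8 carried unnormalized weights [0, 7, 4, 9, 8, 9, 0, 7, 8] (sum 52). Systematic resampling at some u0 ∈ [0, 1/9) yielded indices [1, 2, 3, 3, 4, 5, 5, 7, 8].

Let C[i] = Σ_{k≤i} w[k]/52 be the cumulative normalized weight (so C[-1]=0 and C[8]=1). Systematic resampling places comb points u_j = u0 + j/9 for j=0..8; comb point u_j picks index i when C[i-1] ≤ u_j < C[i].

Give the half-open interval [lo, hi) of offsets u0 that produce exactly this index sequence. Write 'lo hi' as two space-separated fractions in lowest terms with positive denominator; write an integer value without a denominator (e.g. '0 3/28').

11/468 7/156

C = [0, 7/52, 11/52, 5/13, 7/13, 37/52, 37/52, 11/13, 1]
j=0 picked index 1: u0 ∈ [0, 7/52)
j=1 picked index 2: u0 ∈ [11/468, 47/468)
j=2 picked index 3: u0 ∈ [-5/468, 19/117)
j=3 picked index 3: u0 ∈ [-19/156, 2/39)
j=4 picked index 4: u0 ∈ [-7/117, 11/117)
j=5 picked index 5: u0 ∈ [-2/117, 73/468)
j=6 picked index 5: u0 ∈ [-5/39, 7/156)
j=7 picked index 7: u0 ∈ [-31/468, 8/117)
j=8 picked index 8: u0 ∈ [-5/117, 1/9)
intersection: [11/468, 7/156)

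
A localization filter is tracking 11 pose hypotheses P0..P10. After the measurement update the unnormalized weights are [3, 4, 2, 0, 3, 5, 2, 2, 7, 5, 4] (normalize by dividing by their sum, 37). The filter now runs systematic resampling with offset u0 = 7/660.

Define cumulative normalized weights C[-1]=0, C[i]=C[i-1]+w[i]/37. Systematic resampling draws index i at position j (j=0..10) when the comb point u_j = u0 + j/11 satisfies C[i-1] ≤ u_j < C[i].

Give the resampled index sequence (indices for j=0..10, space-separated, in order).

0 1 2 4 5 6 7 8 8 9 10

C = [3/37, 7/37, 9/37, 9/37, 12/37, 17/37, 19/37, 21/37, 28/37, 33/37, 1]
j=0: u_0=7/660 ∈ [0, 3/37) → index 0
j=1: u_1=67/660 ∈ [3/37, 7/37) → index 1
j=2: u_2=127/660 ∈ [7/37, 9/37) → index 2
j=3: u_3=17/60 ∈ [9/37, 12/37) → index 4
j=4: u_4=247/660 ∈ [12/37, 17/37) → index 5
j=5: u_5=307/660 ∈ [17/37, 19/37) → index 6
j=6: u_6=367/660 ∈ [19/37, 21/37) → index 7
j=7: u_7=427/660 ∈ [21/37, 28/37) → index 8
j=8: u_8=487/660 ∈ [21/37, 28/37) → index 8
j=9: u_9=547/660 ∈ [28/37, 33/37) → index 9
j=10: u_10=607/660 ∈ [33/37, 1) → index 10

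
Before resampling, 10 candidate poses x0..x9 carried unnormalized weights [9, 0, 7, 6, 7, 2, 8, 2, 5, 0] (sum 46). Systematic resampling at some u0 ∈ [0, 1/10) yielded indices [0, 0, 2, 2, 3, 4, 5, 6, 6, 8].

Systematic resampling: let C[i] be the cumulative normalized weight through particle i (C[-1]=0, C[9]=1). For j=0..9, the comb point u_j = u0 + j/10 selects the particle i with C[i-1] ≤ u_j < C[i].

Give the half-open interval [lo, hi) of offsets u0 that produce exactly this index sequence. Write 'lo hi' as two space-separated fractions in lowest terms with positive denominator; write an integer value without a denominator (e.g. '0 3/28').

C = [9/46, 9/46, 8/23, 11/23, 29/46, 31/46, 39/46, 41/46, 1, 1]
j=0 picked index 0: u0 ∈ [0, 9/46)
j=1 picked index 0: u0 ∈ [-1/10, 11/115)
j=2 picked index 2: u0 ∈ [-1/230, 17/115)
j=3 picked index 2: u0 ∈ [-12/115, 11/230)
j=4 picked index 3: u0 ∈ [-6/115, 9/115)
j=5 picked index 4: u0 ∈ [-1/46, 3/23)
j=6 picked index 5: u0 ∈ [7/230, 17/230)
j=7 picked index 6: u0 ∈ [-3/115, 17/115)
j=8 picked index 6: u0 ∈ [-29/230, 11/230)
j=9 picked index 8: u0 ∈ [-1/115, 1/10)
intersection: [7/230, 11/230)

7/230 11/230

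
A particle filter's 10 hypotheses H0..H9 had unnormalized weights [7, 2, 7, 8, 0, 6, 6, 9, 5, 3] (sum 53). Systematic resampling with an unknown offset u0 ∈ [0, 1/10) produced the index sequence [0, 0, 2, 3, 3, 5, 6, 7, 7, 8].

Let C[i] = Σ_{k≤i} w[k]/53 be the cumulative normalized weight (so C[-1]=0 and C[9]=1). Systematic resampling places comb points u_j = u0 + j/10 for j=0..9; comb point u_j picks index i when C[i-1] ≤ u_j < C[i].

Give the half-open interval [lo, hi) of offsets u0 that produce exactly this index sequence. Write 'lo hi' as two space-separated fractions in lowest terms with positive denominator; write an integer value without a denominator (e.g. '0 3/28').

1/530 17/530

C = [7/53, 9/53, 16/53, 24/53, 24/53, 30/53, 36/53, 45/53, 50/53, 1]
j=0 picked index 0: u0 ∈ [0, 7/53)
j=1 picked index 0: u0 ∈ [-1/10, 17/530)
j=2 picked index 2: u0 ∈ [-8/265, 27/265)
j=3 picked index 3: u0 ∈ [1/530, 81/530)
j=4 picked index 3: u0 ∈ [-26/265, 14/265)
j=5 picked index 5: u0 ∈ [-5/106, 7/106)
j=6 picked index 6: u0 ∈ [-9/265, 21/265)
j=7 picked index 7: u0 ∈ [-11/530, 79/530)
j=8 picked index 7: u0 ∈ [-32/265, 13/265)
j=9 picked index 8: u0 ∈ [-27/530, 23/530)
intersection: [1/530, 17/530)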